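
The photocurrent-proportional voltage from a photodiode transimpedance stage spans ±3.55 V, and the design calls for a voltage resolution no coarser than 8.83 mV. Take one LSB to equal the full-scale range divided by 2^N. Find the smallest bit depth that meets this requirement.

Range = 3.55 − (-3.55) = 7.1 V.
Need 2^N ≥ 7.1 V / 8.83 mV = 804.1 → N_min = 10.

10 bits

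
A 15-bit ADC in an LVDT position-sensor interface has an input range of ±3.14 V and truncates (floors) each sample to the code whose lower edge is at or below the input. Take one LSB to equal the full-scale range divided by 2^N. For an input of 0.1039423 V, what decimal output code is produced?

16926

Range = 3.14 − (-3.14) = 6.28 V. LSB = 6.28 V / 2^15 ≈ 191.7 µV.
code = ⌊(V_in − V_min)/LSB⌋ = ⌊(V_in − V_min) × 2^15 / range⌋
     = ⌊(0.1039423 − (-3.14)) × 32768 / 6.28⌋ = ⌊3.2439423 × 32768/6.28⌋
     = ⌊16926.354⌋ = 16926.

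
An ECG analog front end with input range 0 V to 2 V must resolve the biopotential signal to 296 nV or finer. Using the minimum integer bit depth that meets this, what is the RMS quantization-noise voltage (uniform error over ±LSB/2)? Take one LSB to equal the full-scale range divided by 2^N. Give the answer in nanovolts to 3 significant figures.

V_FS = 2 V.
Required number of levels: 2/296 nV = 6.7568e6; smallest N with 2^N ≥ that is 23.
Step size = 2/8388608 V = 238.42 nV.
V_rms = LSB/√12 = 68.8 nV.

68.8 nV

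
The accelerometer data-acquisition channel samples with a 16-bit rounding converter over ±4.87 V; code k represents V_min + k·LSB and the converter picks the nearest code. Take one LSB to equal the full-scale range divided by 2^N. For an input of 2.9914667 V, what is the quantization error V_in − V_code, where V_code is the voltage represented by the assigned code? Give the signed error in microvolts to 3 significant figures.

The full-scale span is 4.87 − (-4.87) = 9.74 V. LSB = 9.74 V / 2^16 ≈ 148.6 µV.
(2.9914667 − (-4.87)) / LSB = 7.8614667 × 65536/9.74 = 52896.2096. Nearest integer: k = 52896.
V_code = V_min + k × range/2^16 = -4.87 + 52896 × 9.74/65536 = 2.9914355469 V.
e = 2.9914667 − (2.9914355469) = +31.2 µV.

+31.2 µV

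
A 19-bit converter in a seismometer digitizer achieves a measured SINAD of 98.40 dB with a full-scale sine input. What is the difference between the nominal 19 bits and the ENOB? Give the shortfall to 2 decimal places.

2.95 bits

N_eff = (98.40 − 1.76)/6.02 = 16.0532 bits.
Lost resolution: 19 − 16.0532 = 2.9468 bits.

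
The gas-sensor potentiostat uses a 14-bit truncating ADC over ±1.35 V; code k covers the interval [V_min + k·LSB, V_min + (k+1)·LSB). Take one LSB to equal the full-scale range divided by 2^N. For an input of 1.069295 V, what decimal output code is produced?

Full-scale range = 1.35 V − (-1.35 V) = 2.7 V. LSB = 2.7 V / 2^14 ≈ 164.8 µV.
(V_in − V_min) × 2^14/range = (1.069295 − (-1.35)) × 16384/2.7 = 14680.640.
Floor → code = 14680.

14680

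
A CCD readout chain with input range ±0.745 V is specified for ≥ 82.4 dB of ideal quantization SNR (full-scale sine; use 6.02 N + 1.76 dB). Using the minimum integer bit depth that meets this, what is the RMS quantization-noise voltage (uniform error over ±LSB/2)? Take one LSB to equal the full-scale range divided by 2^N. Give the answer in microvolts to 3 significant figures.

26.3 µV

The full-scale span is 0.745 − (-0.745) = 1.49 V.
Solving 6.02 N ≥ 82.4 − 1.76: N ≥ 13.395. Round up → N = 14.
Step size = 1.49/16384 V = 90.942 µV.
V_rms = LSB/√12 = 26.3 µV.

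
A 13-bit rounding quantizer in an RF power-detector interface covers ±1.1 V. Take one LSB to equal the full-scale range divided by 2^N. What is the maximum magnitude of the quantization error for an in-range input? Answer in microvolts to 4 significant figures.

The full-scale span is 1.1 − (-1.1) = 2.2 V.
Step size = 2.2/8192 V = 268.555 µV.
Worst-case error for round-to-nearest is half an LSB: 134.3 µV.

134.3 µV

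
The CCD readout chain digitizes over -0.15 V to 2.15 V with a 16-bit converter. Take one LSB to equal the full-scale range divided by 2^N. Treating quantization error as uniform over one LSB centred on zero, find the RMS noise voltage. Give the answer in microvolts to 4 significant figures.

10.13 µV

Span: 2.15 V − (-0.15 V) = 2.3 V.
LSB = 2.3 V ÷ 2^16 = 2.3/65536 V = 35.0952 µV.
RMS of a uniform error over width LSB is LSB/√12 = 10.13 µV.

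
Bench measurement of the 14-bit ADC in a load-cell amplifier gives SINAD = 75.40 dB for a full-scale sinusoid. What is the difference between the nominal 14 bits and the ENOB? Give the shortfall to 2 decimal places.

N_eff = (75.40 − 1.76)/6.02 = 12.2326 bits.
14 − 12.2326 = 1.77 bits below nominal.

1.77 bits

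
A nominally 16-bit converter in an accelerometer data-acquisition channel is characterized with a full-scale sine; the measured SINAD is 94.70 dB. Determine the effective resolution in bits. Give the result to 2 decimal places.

(94.70 − 1.76) / 6.02 = 92.94/6.02 = 15.4385 effective bits.

15.44 bits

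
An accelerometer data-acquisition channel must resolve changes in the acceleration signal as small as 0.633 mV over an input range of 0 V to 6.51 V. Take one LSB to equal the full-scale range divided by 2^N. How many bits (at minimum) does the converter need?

14 bits

Full-scale range = 6.51 V.
Need 2^N ≥ 6.51 V / 0.633 mV = 10280 → N_min = 14.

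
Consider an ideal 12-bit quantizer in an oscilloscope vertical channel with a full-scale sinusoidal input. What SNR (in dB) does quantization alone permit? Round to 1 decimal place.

74.0 dB

SNR = 6.02·12 + 1.76 = 74.00 dB.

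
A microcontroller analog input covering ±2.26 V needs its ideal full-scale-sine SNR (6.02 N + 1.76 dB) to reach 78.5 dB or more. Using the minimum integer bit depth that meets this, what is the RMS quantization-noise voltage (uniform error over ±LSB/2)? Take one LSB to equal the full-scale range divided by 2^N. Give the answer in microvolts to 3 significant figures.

159 µV

Range = 2.26 − (-2.26) = 4.52 V.
Required N = ⌈(78.5 − 1.76)/6.02⌉ = ⌈12.748⌉ = 13.
LSB = 4.52 V / 2^13 = 0.55176 mV.
V_rms = LSB/√12 = 159 µV.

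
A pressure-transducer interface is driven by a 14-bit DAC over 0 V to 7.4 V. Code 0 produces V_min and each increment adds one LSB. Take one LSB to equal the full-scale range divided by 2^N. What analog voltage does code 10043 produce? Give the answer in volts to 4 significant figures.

Range is 7.4 V. LSB = 7.4 V / 2^14.
V_out = 0 + 10043 × (7.4/16384) V
      = 0 + 4.53602 = 4.53602 V.

4.536 V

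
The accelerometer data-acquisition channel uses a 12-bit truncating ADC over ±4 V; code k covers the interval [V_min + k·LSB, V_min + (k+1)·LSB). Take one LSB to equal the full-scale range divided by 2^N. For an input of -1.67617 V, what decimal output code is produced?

1189

The full-scale span is 4 − (-4) = 8 V. LSB = 8 V / 2^12 ≈ 1.953 mV.
code = ⌊(V_in − V_min)/LSB⌋ = ⌊(V_in − V_min) × 2^12 / range⌋
     = ⌊(-1.67617 − (-4)) × 4096 / 8⌋ = ⌊2.32383 × 4096/8⌋
     = ⌊1189.801⌋ = 1189.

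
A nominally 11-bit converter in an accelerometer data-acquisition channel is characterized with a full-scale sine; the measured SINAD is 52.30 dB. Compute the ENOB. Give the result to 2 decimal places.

ENOB = (52.30 − 1.76)/6.02 = 8.3953 bits.

8.40 bits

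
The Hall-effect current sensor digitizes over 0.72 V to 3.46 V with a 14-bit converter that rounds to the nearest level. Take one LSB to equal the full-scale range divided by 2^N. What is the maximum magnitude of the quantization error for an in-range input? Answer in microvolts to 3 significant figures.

Span: 3.46 V − (0.72 V) = 2.74 V.
Step size = 2.74/16384 V = 167.24 µV.
|e|_max = LSB/2 = 83.6 µV.

83.6 µV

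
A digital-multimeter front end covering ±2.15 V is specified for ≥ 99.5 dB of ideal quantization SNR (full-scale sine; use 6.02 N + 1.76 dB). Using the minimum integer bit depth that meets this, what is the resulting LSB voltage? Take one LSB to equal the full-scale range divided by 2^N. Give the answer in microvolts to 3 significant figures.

Range = 2.15 − (-2.15) = 4.3 V.
Solving 6.02 N ≥ 99.5 − 1.76: N ≥ 16.236. Round up → N = 17.
LSB = 4.3 V / 2^17 = 32.8 µV.

32.8 µV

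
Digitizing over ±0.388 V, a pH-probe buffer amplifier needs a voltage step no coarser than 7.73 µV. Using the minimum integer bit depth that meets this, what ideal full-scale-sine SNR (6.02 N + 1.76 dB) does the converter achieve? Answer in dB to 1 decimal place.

Full-scale range = 0.388 V − (-0.388 V) = 0.776 V.
0.776 V / 7.73 µV = 100400. Since 2^16 = 65536 and 2^17 = 131072, N = 17.
Ideal SNR at N = 17: 6.02·17 + 1.76 = 104.1 dB.

104.1 dB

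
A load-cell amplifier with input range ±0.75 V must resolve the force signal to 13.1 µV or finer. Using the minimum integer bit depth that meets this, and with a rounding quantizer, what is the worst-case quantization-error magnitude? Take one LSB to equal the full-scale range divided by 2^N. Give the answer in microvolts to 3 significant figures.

5.72 µV

Range = 0.75 − (-0.75) = 1.5 V.
1.5 V / 13.1 µV = 114500. Since 2^16 = 65536 and 2^17 = 131072, N = 17.
One LSB is 1.5 V / 131072 = 11.444 µV.
Max error for round-to-nearest is LSB/2 = 5.72 µV.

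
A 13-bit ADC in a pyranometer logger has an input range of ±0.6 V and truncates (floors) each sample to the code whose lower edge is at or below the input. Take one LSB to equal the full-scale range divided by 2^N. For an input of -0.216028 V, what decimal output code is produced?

Range = 0.6 − (-0.6) = 1.2 V. LSB = 1.2 V / 2^13 ≈ 146.5 µV.
V_in − V_min = -0.216028 − (-0.6) = 0.383972 V.
Divide by LSB: 0.383972 × 8192/1.2 = 2621.2489.
Truncating gives code 2621.

2621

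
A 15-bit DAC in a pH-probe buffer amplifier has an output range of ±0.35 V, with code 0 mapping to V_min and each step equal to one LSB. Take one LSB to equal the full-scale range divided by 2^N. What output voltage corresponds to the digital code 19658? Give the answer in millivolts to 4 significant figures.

69.94 mV

Range = 0.35 − (-0.35) = 0.7 V. LSB = 0.7 V / 2^15.
V_out = V_min + code × LSB = -0.35 V + 19658 × 0.7 V / 32768
      = -0.35 V + 0.419940 V = 0.0699402 V.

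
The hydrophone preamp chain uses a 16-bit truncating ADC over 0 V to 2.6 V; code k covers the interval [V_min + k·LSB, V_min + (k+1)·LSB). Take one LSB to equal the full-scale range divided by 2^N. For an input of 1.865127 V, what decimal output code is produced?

47012

Full-scale range = 2.6 V. LSB = 2.6 V / 2^16 ≈ 39.67 µV.
code = ⌊(V_in − V_min)/LSB⌋ = ⌊(V_in − V_min) × 2^16 / range⌋
     = ⌊(1.865127 − (0)) × 65536 / 2.6⌋ = ⌊1.865127 × 65536/2.6⌋
     = ⌊47012.678⌋ = 47012.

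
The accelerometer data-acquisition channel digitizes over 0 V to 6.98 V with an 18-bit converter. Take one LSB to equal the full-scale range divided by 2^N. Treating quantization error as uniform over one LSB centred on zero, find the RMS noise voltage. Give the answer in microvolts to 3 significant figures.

7.69 µV

Range is 6.98 V.
One LSB is 6.98 V / 262144 = 26.627 µV.
For a uniform distribution on [−LSB/2, +LSB/2], V_rms = LSB/√12 = 26.627 µV/3.4641 = 7.69 µV.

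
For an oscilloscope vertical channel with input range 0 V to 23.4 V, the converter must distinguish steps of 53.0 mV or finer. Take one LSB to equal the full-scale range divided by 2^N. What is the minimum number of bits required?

9 bits

Range is 23.4 V.
Need 2^N ≥ 23.4 V / 53.0 mV = 441.5 → N_min = 9.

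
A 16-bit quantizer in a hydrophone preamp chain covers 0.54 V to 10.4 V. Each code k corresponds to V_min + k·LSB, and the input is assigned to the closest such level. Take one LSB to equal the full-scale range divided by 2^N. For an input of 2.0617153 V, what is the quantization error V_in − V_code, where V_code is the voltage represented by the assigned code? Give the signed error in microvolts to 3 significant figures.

+47.2 µV

Span: 10.4 V − (0.54 V) = 9.86 V. LSB = 9.86 V / 2^16 ≈ 150.5 µV.
Position in LSBs: (2.0617153 − (0.54)) × 65536/9.86 = 10114.3138; rounding gives k = 10114.
V_code = 0.54 + (10114/65536) × 9.86 = 2.0616680908 V.
Error = V_in − V_code = 2.0617153 − (2.0616680908) = +47.2 µV.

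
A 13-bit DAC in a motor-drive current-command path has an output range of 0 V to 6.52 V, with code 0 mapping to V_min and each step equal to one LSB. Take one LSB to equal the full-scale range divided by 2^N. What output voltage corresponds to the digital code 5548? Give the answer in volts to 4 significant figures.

V_FS = 6.52 V. LSB = 6.52 V / 2^13.
V_out = 0 + 5548 × (6.52/8192) V
      = 0 + 4.41564 = 4.41564 V.

4.416 V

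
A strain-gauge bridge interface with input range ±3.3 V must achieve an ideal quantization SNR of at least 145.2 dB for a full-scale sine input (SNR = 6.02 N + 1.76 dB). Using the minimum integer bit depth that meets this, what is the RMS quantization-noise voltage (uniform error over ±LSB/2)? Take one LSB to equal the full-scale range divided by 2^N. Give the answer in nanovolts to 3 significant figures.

The full-scale span is 3.3 − (-3.3) = 6.6 V.
N ≥ (145.2 − 1.76)/6.02 = 23.827 → N_min = 24.
LSB = 6.6 V / 2^24 = 393.39 nV.
σ_q = LSB/√12 = 393.39 nV/3.4641 = 114 nV.

114 nV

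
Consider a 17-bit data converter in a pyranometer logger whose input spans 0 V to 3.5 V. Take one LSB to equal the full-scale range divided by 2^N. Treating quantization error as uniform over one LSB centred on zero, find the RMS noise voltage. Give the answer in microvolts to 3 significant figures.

Span = 3.5 V.
Step size = 3.5/131072 V = 26.703 µV.
σ_q = LSB/√12 = 26.703 µV/3.4641 = 7.71 µV.

7.71 µV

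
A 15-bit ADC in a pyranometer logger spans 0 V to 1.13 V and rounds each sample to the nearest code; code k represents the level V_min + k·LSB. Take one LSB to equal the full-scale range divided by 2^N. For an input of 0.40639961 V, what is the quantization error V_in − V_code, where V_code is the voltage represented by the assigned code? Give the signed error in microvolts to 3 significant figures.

−4.50 µV

Range is 1.13 V. LSB = 1.13 V / 2^15 ≈ 34.48 µV.
(0.40639961 − (0)) / LSB = 0.40639961 × 32768/1.13 = 11784.8694. Nearest integer: k = 11785.
V_code = 0 + (11785/32768) × 1.13 = 0.40640411377 V.
V_in − V_code = 0.40639961 − (0.40640411377) = −4.50 µV.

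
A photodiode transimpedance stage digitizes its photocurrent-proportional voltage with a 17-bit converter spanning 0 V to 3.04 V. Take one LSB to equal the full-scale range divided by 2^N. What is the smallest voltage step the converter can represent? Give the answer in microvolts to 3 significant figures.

23.2 µV

Span = 3.04 V.
Number of codes = 2^17 = 131072.
One LSB is 3.04 V / 131072 = 23.2 µV.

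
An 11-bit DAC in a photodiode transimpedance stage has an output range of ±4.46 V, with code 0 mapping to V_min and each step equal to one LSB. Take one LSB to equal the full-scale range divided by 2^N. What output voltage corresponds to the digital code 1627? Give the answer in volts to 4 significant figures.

2.626 V

The full-scale span is 4.46 − (-4.46) = 8.92 V. LSB = 8.92 V / 2^11.
Output = V_min + (1627/2048) × range = -4.46 + 0.794434 × 8.92 V
      = -4.46 V + 7.08635 V = 2.62635 V.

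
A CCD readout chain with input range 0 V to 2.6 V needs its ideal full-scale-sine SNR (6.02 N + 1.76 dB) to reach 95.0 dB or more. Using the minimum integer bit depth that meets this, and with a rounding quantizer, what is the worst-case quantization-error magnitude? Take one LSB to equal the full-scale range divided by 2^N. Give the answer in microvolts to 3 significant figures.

19.8 µV

Span = 2.6 V.
N ≥ (95.0 − 1.76)/6.02 = 15.488 → N_min = 16.
One LSB is 2.6 V / 65536 = 39.673 µV.
|e|_max = LSB/2 = 19.8 µV.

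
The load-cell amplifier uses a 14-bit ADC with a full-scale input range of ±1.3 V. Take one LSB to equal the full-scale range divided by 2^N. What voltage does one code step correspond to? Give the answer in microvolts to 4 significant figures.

158.7 µV

Span: 1.3 V − (-1.3 V) = 2.6 V.
There are 2^14 = 16384 steps.
LSB = 2.6 V / 2^14 = 158.7 µV.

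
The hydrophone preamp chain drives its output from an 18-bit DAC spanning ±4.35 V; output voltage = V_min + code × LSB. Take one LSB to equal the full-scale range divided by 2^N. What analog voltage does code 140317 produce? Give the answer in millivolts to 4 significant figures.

306.8 mV

Full-scale range = 4.35 V − (-4.35 V) = 8.7 V. LSB = 8.7 V / 2^18.
V_out = V_min + code × LSB = -4.35 V + 140317 × 8.7 V / 262144
      = -4.35 + 4.65682 = 0.306822 V.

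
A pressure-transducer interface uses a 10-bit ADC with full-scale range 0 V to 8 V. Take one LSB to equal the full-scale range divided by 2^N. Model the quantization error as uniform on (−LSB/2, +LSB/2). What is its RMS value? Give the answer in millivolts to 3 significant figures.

2.26 mV

Range is 8 V.
LSB = 8 V / 2^10 = 7.8125 mV.
σ_q = LSB/√12 = 7.8125 mV/3.4641 = 2.26 mV.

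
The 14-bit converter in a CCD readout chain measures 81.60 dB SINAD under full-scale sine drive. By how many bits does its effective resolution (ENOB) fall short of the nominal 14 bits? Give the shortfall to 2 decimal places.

0.74 bits

N_eff = (81.60 − 1.76)/6.02 = 13.2625 bits.
14 − 13.2625 = 0.74 bits below nominal.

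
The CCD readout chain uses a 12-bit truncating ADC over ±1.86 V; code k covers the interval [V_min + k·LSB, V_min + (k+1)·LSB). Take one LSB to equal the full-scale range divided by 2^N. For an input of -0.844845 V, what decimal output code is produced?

1117

The full-scale span is 1.86 − (-1.86) = 3.72 V. LSB = 3.72 V / 2^12 ≈ 0.9082 mV.
V_in − V_min = -0.844845 − (-1.86) = 1.015155 V.
Divide by LSB: 1.015155 × 4096/3.72 = 1117.7621.
Truncating gives code 1117.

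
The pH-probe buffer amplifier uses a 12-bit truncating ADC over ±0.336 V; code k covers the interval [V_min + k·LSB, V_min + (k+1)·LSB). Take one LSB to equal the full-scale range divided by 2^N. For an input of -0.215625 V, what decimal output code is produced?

Full-scale range = 0.336 V − (-0.336 V) = 0.672 V. LSB = 0.672 V / 2^12 ≈ 164.1 µV.
(V_in − V_min) × 2^12/range = (-0.215625 − (-0.336)) × 4096/0.672 = 733.714.
Floor → code = 733.

733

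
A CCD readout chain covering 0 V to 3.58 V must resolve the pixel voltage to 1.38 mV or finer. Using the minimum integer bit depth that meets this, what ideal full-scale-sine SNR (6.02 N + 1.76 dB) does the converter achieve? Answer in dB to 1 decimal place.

Full-scale range = 3.58 V.
Need 2^N ≥ 3.58 V / 1.38 mV = 2594 → N_min = 12.
6.02(12) + 1.76 = 74.00 dB.

74.0 dB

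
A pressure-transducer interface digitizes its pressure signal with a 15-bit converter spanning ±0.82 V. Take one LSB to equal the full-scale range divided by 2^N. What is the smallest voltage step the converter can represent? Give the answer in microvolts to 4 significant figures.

The full-scale span is 0.82 − (-0.82) = 1.64 V.
There are 2^15 = 32768 steps.
Step size = 1.64/32768 V = 50.05 µV.

50.05 µV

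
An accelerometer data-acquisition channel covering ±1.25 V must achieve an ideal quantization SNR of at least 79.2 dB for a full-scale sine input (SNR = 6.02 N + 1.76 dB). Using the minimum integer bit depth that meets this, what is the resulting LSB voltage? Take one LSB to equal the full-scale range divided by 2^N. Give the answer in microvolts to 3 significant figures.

The full-scale span is 1.25 − (-1.25) = 2.5 V.
6.02 N + 1.76 ≥ 79.2 gives N ≥ 12.864, so the minimum integer is 13.
LSB = 2.5 V ÷ 2^13 = 2.5/8192 V = 305 µV.

305 µV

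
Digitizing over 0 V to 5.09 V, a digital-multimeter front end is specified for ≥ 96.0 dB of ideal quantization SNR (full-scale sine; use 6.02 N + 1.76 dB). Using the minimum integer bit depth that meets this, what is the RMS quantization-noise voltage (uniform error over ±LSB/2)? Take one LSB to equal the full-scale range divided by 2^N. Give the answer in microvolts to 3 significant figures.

22.4 µV

Full-scale range = 5.09 V.
N ≥ (96.0 − 1.76)/6.02 = 15.654 → N_min = 16.
One LSB is 5.09 V / 65536 = 77.667 µV.
V_rms = LSB/√12 = 22.4 µV.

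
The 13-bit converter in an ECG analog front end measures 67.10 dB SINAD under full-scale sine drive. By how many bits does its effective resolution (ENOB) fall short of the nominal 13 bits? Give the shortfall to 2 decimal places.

Effective bits = (67.10 − 1.76)/6.02 = 10.8538.
13 − 10.8538 = 2.15 bits below nominal.

2.15 bits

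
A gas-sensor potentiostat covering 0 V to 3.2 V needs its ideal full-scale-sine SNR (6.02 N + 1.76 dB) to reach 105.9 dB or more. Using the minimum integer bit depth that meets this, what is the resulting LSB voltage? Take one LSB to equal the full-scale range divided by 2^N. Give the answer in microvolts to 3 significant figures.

V_FS = 3.2 V.
Solving 6.02 N ≥ 105.9 − 1.76: N ≥ 17.299. Round up → N = 18.
Step size = 3.2/262144 V = 12.2 µV.

12.2 µV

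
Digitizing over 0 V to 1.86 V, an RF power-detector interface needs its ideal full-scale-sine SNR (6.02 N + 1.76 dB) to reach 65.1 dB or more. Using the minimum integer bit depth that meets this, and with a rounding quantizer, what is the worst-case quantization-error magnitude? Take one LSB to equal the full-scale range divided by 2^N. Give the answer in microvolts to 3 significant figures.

454 µV

Full-scale range = 1.86 V.
Required N = ⌈(65.1 − 1.76)/6.02⌉ = ⌈10.522⌉ = 11.
Step size = 1.86/2048 V = 0.90820 mV.
|e|_max = LSB/2 = 454 µV.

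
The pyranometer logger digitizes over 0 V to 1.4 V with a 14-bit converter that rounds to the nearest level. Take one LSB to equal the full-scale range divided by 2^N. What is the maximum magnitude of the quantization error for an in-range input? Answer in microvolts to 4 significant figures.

Full-scale range = 1.4 V.
Step size = 1.4/16384 V = 85.4492 µV.
Worst-case error for round-to-nearest is half an LSB: 42.72 µV.

42.72 µV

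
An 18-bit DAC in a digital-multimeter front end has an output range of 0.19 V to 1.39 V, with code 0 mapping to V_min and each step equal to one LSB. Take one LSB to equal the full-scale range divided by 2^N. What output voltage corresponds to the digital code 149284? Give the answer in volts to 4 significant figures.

0.8734 V

Range = 1.39 − (0.19) = 1.2 V. LSB = 1.2 V / 2^18.
V_out = 0.19 + 149284 × (1.2/262144) V
      = 0.19 V + 0.683368 V = 0.873368 V.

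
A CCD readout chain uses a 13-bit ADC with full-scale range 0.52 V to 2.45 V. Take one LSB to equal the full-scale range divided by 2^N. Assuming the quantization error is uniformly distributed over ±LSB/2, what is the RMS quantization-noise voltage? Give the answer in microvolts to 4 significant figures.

68.01 µV

Span: 2.45 V − (0.52 V) = 1.93 V.
Step size = 1.93/8192 V = 235.596 µV.
V_rms = LSB/√12 = 235.596 µV / √12 = 68.01 µV.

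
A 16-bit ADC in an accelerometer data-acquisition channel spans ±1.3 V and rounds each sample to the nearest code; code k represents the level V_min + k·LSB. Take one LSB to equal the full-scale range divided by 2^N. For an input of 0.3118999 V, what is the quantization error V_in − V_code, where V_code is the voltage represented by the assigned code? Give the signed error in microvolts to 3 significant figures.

−8.06 µV

The full-scale span is 1.3 − (-1.3) = 2.6 V. LSB = 2.6 V / 2^16 ≈ 39.67 µV.
Position in LSBs: (0.3118999 − (-1.3)) × 65536/2.6 = 40629.7969; rounding gives k = 40630.
Reconstructed level: -1.3 + 40630 × 2.6/65536 V = 0.31190795898 V.
V_in − V_code = 0.3118999 − (0.31190795898) = −8.06 µV.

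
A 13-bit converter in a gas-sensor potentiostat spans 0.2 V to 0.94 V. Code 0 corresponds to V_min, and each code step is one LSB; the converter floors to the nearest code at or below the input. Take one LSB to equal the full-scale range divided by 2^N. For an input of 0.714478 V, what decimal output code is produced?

The full-scale span is 0.94 − (0.2) = 0.74 V. LSB = 0.74 V / 2^13 ≈ 90.33 µV.
V_in − V_min = 0.714478 − (0.2) = 0.514478 V.
Divide by LSB: 0.514478 × 8192/0.74 = 5695.4105.
Truncating gives code 5695.

5695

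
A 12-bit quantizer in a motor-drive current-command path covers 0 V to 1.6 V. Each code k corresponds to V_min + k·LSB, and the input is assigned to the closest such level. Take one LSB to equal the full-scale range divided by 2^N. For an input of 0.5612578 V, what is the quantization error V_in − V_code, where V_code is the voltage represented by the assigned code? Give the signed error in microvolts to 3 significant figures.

−70.3 µV

V_FS = 1.6 V. LSB = 1.6 V / 2^12 ≈ 390.6 µV.
(V_in − V_min)/LSB = (0.5612578 − (0)) × 4096/1.6 = 1436.8200 → nearest code k = 1437.
V_code = 0 + (1437/4096) × 1.6 = 0.5613281250 V.
V_in − V_code = 0.5612578 − (0.5613281250) = −70.3 µV.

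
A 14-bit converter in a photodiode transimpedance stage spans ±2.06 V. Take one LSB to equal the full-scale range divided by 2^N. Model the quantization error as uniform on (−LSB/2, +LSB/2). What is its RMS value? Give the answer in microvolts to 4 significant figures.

72.59 µV

Range = 2.06 − (-2.06) = 4.12 V.
One LSB is 4.12 V / 16384 = 251.465 µV.
σ_q = LSB/√12 = 251.465 µV/3.4641 = 72.59 µV.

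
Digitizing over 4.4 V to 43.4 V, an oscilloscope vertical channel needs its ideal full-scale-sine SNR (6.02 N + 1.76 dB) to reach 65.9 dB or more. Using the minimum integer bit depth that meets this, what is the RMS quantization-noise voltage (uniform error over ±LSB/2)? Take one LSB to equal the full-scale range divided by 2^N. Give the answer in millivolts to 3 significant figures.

5.50 mV

Span: 43.4 V − (4.4 V) = 39 V.
6.02 N + 1.76 ≥ 65.9 gives N ≥ 10.654, so the minimum integer is 11.
One LSB is 39 V / 2048 = 19.043 mV.
σ_q = LSB/√12 = 19.043 mV/3.4641 = 5.50 mV.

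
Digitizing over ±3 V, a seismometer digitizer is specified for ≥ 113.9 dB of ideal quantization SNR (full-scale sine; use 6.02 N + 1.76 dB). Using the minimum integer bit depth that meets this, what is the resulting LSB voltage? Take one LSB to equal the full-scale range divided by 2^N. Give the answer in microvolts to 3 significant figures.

The full-scale span is 3 − (-3) = 6 V.
Solving 6.02 N ≥ 113.9 − 1.76: N ≥ 18.628. Round up → N = 19.
One LSB is 6 V / 524288 = 11.4 µV.

11.4 µV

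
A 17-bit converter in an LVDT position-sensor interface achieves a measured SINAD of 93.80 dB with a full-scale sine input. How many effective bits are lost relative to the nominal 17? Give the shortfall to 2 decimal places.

1.71 bits

Effective bits = (93.80 − 1.76)/6.02 = 15.2890.
Lost resolution: 17 − 15.2890 = 1.7110 bits.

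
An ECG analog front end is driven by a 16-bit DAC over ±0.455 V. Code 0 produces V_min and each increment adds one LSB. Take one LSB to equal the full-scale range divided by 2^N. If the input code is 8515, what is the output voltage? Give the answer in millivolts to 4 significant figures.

Full-scale range = 0.455 V − (-0.455 V) = 0.91 V. LSB = 0.91 V / 2^16.
Output = V_min + (8515/65536) × range = -0.455 + 0.129929 × 0.91 V
      = -0.455 + 0.118235 = -0.336765 V.

-336.8 mV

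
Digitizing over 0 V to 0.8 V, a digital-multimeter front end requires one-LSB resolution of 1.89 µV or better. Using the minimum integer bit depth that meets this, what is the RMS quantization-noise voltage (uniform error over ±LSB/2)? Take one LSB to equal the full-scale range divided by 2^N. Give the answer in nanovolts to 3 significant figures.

Span = 0.8 V.
Levels needed ≥ 0.8/1.89 µV = 423300. 2^19 = 524288 suffices, so N_min = 19.
LSB = 0.8 V / 2^19 = 1.5259 µV.
V_rms = LSB/√12 = 440 nV.

440 nV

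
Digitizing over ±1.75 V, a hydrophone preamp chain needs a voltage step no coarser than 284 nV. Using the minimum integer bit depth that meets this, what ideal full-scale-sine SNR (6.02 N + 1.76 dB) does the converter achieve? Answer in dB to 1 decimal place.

Full-scale range = 1.75 V − (-1.75 V) = 3.5 V.
3.5 V / 284 nV = 1.232e7. Since 2^23 = 8388608 and 2^24 = 16777216, N = 24.
Ideal SNR at N = 24: 6.02·24 + 1.76 = 146.2 dB.

146.2 dB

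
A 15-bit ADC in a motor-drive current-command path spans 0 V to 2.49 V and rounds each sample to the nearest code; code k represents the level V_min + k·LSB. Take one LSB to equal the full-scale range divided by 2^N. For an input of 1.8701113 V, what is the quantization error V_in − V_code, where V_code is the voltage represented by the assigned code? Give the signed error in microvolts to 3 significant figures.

Span = 2.49 V. LSB = 2.49 V / 2^15 ≈ 75.99 µV.
(V_in − V_min)/LSB = (1.8701113 − (0)) × 32768/2.49 = 24610.3643 → nearest code k = 24610.
V_code = V_min + k × range/2^15 = 0 + 24610 × 2.49/32768 = 1.8700836182 V.
V_in − V_code = 1.8701113 − (1.8700836182) = +27.7 µV.

+27.7 µV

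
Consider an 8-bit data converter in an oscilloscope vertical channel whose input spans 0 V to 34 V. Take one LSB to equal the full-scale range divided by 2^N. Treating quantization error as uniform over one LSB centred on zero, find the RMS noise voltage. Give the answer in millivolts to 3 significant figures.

38.3 mV

V_FS = 34 V.
One LSB is 34 V / 256 = 132.81 mV.
σ_q = LSB/√12 = 132.81 mV/3.4641 = 38.3 mV.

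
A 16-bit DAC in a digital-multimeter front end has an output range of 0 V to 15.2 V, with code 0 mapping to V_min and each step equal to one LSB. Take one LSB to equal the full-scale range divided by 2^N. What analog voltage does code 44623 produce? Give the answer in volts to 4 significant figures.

Full-scale range = 15.2 V. LSB = 15.2 V / 2^16.
V_out = V_min + code × LSB = 0 V + 44623 × 15.2 V / 65536
      = 0 + 10.3496 = 10.3496 V.

10.35 V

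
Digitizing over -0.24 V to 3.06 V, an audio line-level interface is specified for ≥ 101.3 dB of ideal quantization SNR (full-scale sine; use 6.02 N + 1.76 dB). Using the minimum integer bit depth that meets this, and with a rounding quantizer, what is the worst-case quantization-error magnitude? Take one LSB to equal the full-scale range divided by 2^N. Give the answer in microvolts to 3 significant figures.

12.6 µV

Span: 3.06 V − (-0.24 V) = 3.3 V.
Required N = ⌈(101.3 − 1.76)/6.02⌉ = ⌈16.535⌉ = 17.
One LSB is 3.3 V / 131072 = 25.177 µV.
Half an LSB is 12.6 µV.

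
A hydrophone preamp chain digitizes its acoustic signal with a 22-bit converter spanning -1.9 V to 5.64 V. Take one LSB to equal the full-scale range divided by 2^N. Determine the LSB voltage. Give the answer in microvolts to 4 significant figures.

1.798 µV

Span: 5.64 V − (-1.9 V) = 7.54 V.
Number of codes = 2^22 = 4194304.
LSB = 7.54 V ÷ 2^22 = 7.54/4194304 V = 1.798 µV.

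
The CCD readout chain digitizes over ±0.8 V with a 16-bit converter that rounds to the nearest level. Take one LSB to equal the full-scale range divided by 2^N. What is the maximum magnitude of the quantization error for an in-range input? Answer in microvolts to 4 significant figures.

The full-scale span is 0.8 − (-0.8) = 1.6 V.
Step size = 1.6/65536 V = 24.4141 µV.
Worst-case error for round-to-nearest is half an LSB: 12.21 µV.

12.21 µV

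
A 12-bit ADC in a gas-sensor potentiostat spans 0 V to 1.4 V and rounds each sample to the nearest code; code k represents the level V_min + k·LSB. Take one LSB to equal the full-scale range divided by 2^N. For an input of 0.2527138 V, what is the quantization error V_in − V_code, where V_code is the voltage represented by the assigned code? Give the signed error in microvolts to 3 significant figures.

Span = 1.4 V. LSB = 1.4 V / 2^12 ≈ 341.8 µV.
Position in LSBs: (0.2527138 − (0)) × 4096/1.4 = 739.3684; rounding gives k = 739.
V_code = 0 + (739/4096) × 1.4 = 0.2525878906 V.
V_in − V_code = 0.2527138 − (0.2525878906) = +126 µV.

+126 µV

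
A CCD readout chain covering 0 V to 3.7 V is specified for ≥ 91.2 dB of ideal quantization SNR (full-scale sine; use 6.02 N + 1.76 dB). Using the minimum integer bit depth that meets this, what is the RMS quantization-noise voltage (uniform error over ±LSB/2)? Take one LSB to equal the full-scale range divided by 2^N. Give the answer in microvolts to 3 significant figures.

32.6 µV

Full-scale range = 3.7 V.
Solving 6.02 N ≥ 91.2 − 1.76: N ≥ 14.857. Round up → N = 15.
LSB = 3.7 V ÷ 2^15 = 3.7/32768 V = 112.92 µV.
RMS noise = LSB/√12 = 32.6 µV.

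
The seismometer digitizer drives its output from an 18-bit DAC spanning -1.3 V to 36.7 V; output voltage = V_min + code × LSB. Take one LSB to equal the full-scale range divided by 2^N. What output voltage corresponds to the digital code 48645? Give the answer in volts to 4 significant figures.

The full-scale span is 36.7 − (-1.3) = 38 V. LSB = 38 V / 2^18.
V_out = V_min + code × LSB = -1.3 V + 48645 × 38 V / 262144
      = -1.3 + 7.05151 = 5.75151 V.

5.752 V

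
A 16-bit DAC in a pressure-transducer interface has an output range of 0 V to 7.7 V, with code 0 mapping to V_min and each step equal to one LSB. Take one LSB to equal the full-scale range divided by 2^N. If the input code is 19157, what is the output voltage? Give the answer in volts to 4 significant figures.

2.251 V

Full-scale range = 7.7 V. LSB = 7.7 V / 2^16.
Output = V_min + (19157/65536) × range = 0 + 0.292313 × 7.7 V
      = 0 + 2.25081 = 2.25081 V.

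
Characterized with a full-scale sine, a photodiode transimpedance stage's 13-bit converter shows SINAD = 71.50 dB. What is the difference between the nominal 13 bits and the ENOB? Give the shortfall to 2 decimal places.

1.42 bits

N_eff = (71.50 − 1.76)/6.02 = 11.5847 bits.
Shortfall = 13 − 11.5847 = 1.4153 bits.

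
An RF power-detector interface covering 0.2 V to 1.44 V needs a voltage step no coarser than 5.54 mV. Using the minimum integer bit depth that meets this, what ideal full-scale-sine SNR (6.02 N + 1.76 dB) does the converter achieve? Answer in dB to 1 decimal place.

49.9 dB

Range = 1.44 − (0.2) = 1.24 V.
Required number of levels: 1.24/5.54 mV = 223.83; smallest N with 2^N ≥ that is 8.
SNR = 6.02 × 8 + 1.76 = 49.92 dB.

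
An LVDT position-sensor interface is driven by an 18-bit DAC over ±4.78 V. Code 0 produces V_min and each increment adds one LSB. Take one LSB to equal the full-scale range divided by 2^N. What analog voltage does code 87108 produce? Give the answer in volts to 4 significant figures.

-1.603 V

Range = 4.78 − (-4.78) = 9.56 V. LSB = 9.56 V / 2^18.
V_out = V_min + code × LSB = -4.78 V + 87108 × 9.56 V / 262144
      = -4.78 + 3.17670 = -1.60330 V.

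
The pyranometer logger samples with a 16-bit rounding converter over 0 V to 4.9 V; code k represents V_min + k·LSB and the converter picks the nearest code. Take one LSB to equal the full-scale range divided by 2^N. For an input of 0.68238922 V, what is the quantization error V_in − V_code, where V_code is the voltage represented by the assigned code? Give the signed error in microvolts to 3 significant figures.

Span = 4.9 V. LSB = 4.9 V / 2^16 ≈ 74.77 µV.
(0.68238922 − (0)) / LSB = 0.68238922 × 65536/4.9 = 9126.7469. Nearest integer: k = 9127.
V_code = 0 + (9127/65536) × 4.9 = 0.68240814209 V.
Error = V_in − V_code = 0.68238922 − (0.68240814209) = −18.9 µV.

−18.9 µV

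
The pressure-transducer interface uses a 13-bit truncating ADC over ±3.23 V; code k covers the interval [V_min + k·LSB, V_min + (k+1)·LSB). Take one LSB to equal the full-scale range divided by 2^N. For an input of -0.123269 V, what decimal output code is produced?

3939

The full-scale span is 3.23 − (-3.23) = 6.46 V. LSB = 6.46 V / 2^13 ≈ 0.7886 mV.
V_in − V_min = -0.123269 − (-3.23) = 3.106731 V.
Divide by LSB: 3.106731 × 8192/6.46 = 3939.6812.
Truncating gives code 3939.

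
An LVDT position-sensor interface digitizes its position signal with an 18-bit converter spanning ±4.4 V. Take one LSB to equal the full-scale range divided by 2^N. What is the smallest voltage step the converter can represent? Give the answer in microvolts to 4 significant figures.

Span: 4.4 V − (-4.4 V) = 8.8 V.
2^18 = 262144 levels.
Step size = 8.8/262144 V = 33.57 µV.

33.57 µV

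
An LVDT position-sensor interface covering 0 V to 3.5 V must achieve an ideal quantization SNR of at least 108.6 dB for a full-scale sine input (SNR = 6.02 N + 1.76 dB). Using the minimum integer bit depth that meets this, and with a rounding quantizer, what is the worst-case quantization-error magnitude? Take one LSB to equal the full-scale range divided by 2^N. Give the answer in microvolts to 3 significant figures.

6.68 µV

Range is 3.5 V.
Required N = ⌈(108.6 − 1.76)/6.02⌉ = ⌈17.748⌉ = 18.
LSB = 3.5 V ÷ 2^18 = 3.5/262144 V = 13.351 µV.
Max error for round-to-nearest is LSB/2 = 6.68 µV.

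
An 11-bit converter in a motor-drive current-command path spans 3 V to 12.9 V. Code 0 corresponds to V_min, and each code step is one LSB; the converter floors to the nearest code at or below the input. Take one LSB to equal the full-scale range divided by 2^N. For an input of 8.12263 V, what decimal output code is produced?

1059

Full-scale range = 12.9 V − (3 V) = 9.9 V. LSB = 9.9 V / 2^11 ≈ 4.834 mV.
V_in − V_min = 8.12263 − (3) = 5.12263 V.
Divide by LSB: 5.12263 × 2048/9.9 = 1059.7117.
Truncating gives code 1059.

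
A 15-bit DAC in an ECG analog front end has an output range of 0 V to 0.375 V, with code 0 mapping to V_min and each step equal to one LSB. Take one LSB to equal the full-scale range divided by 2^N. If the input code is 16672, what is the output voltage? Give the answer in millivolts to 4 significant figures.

190.8 mV

Range is 0.375 V. LSB = 0.375 V / 2^15.
V_out = 0 + 16672 × (0.375/32768) V
      = 0 + 0.190796 = 0.190796 V.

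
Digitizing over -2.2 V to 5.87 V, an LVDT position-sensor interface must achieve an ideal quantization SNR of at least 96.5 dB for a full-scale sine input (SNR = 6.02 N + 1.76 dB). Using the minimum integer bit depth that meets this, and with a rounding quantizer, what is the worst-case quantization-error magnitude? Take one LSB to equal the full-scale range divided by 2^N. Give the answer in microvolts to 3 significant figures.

61.6 µV

The full-scale span is 5.87 − (-2.2) = 8.07 V.
Solving 6.02 N ≥ 96.5 − 1.76: N ≥ 15.738. Round up → N = 16.
LSB = 8.07 V / 2^16 = 123.14 µV.
|e|_max = LSB/2 = 61.6 µV.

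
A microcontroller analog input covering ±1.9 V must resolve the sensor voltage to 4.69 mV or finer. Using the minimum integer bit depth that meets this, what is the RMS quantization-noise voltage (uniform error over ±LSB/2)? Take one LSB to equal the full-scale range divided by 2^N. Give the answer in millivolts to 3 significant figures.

1.07 mV

Full-scale range = 1.9 V − (-1.9 V) = 3.8 V.
Required number of levels: 3.8/4.69 mV = 810.23; smallest N with 2^N ≥ that is 10.
Step size = 3.8/1024 V = 3.7109 mV.
RMS noise = LSB/√12 = 1.07 mV.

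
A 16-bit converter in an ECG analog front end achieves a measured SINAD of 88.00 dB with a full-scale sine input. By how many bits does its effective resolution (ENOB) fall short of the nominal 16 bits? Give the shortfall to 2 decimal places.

N_eff = (88.00 − 1.76)/6.02 = 14.3256 bits.
Lost resolution: 16 − 14.3256 = 1.6744 bits.

1.67 bits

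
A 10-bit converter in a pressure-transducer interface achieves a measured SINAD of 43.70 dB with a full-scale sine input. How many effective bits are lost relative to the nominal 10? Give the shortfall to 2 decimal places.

3.03 bits

Effective bits = (43.70 − 1.76)/6.02 = 6.9668.
10 − 6.9668 = 3.03 bits below nominal.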